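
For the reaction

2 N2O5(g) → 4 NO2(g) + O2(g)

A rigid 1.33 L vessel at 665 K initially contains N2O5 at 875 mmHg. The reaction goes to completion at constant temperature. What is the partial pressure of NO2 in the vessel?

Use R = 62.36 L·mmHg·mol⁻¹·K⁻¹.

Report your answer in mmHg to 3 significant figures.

n(N2O5)₀ = PV/RT = (875 × 1.33) / (62.36 × 665) = 0.02806 mol
n(NO2) = (4/2) × 0.02806 = 0.05612 mol
P(NO2) = nRT/V = 0.05612 × 62.36 × 665 / 1.33 = 1750 mmHg

1750 mmHg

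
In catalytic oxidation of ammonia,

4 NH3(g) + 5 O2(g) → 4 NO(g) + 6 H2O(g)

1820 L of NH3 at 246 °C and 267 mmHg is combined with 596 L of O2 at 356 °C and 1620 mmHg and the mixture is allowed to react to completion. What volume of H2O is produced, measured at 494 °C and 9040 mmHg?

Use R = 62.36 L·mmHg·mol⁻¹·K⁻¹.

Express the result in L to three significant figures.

n(NH3) = PV/RT = (267 × 1820) / (62.36 × 519.15) = 15.01 mol
n(O2) = PV/RT = (1620 × 596) / (62.36 × 629.15) = 24.61 mol
For 15.01 mol NH3, stoichiometry requires (5/4) × 15.01 = 18.76 mol O2; 24.61 mol is available, so NH3 is limiting.
n(H2O) = (6/4) × 15.01 = 22.52 mol
V(H2O) = nRT/P = 22.52 × 62.36 × 767.15 / 9040 = 119.2 L

119 L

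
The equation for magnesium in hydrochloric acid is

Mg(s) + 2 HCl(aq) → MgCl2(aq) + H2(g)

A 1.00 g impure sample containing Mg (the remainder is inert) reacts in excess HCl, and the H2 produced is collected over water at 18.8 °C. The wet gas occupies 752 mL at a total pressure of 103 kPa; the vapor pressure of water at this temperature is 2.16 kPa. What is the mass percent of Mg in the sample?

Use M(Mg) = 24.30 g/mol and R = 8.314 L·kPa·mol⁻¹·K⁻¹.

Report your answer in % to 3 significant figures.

P(H2) = 103 − 2.16 = 100.8 kPa
n(H2) = PV/RT = (100.8 × 0.7520) / (8.314 × 291.95) = 0.03123 mol
n(Mg) = (1/1) × 0.03123 = 0.03123 mol
m(Mg) = 0.03123 × 24.30 = 0.7589 g
%Mg = 0.7589 / 1.00 × 100 = 75.89%

75.9 %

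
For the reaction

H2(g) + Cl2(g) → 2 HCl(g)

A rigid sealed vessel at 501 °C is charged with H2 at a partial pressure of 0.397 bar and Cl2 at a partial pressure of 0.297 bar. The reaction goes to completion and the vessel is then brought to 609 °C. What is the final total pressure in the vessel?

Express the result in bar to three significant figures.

0.791 bar

With V and T fixed, P_i ∝ n_i, so the mole ratios apply directly to partial pressures at 501 °C.
P(Cl2) required for 0.397 bar of H2 = (1/1) × 0.397 = 0.3970 bar; available 0.297 bar, so Cl2 is limiting.
P(H2) remaining = 0.397 − (1/1) × 0.297 = 0.1000 bar
P(gaseous products) = (2)/1 × 0.297 = 0.5940 bar
P_total at 501 °C = 0.1000 + 0.5940 = 0.6940 bar
Scaling to 609 °C: P = 0.6940 × 882.15/774.15 = 0.7908 bar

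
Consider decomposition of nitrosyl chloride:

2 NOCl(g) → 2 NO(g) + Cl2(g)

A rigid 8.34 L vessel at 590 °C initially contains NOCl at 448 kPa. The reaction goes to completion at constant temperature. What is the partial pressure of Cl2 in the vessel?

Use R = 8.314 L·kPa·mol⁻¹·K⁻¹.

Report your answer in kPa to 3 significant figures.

n(NOCl)₀ = PV/RT = (448 × 8.34) / (8.314 × 863.15) = 0.5207 mol
n(Cl2) = (1/2) × 0.5207 = 0.2604 mol
P(Cl2) = nRT/V = 0.2604 × 8.314 × 863.15 / 8.34 = 224.1 kPa

224 kPa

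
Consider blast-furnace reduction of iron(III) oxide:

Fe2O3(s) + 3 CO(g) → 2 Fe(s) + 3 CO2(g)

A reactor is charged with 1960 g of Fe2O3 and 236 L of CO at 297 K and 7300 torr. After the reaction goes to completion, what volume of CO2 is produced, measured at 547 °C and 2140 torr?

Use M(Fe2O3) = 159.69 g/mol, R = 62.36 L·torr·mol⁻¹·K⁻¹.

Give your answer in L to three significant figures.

880 L

n(Fe2O3) = 1960 / 159.69 = 12.27 mol
n(CO) = PV/RT = (7300 × 236) / (62.36 × 297) = 93.02 mol
For 12.27 mol Fe2O3, stoichiometry requires (3/1) × 12.27 = 36.81 mol CO; 93.02 mol is available, so Fe2O3 is limiting.
n(CO2) = (3/1) × 12.27 = 36.81 mol
V(CO2) = nRT/P = 36.81 × 62.36 × 820.15 / 2140 = 879.7 L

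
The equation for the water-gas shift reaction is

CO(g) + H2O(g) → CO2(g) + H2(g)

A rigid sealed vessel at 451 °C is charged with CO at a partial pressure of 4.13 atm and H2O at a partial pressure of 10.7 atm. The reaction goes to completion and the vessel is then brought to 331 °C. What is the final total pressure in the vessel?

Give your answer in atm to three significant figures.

12.4 atm

Because the vessel is rigid and T is held at 451 °C, work the stoichiometry in partial pressures (P_i = n_iRT/V).
P(H2O) required for 4.13 atm of CO = (1/1) × 4.13 = 4.130 atm; available 10.7 atm, so CO is limiting.
P(H2O) remaining = 10.7 − (1/1) × 4.13 = 6.570 atm
P(gaseous products) = (1+1)/1 × 4.13 = 8.260 atm
P_total at 451 °C = 6.570 + 8.260 = 14.83 atm
Scaling to 331 °C: P = 14.83 × 604.15/724.15 = 12.37 atm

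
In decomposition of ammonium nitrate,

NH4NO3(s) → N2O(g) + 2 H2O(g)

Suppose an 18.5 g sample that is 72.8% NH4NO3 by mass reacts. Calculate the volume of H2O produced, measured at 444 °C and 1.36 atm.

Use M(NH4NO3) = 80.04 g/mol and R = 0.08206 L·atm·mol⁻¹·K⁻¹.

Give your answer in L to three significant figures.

mass of NH4NO3 = 18.5 × 72.8/100 = 13.47 g
n(NH4NO3) = 13.47 / 80.04 = 0.1683 mol
n(H2O) = (2/1) × 0.1683 = 0.3366 mol
V = nRT/P = 0.3366 × 0.08206 × 717.15 / 1.36 = 14.57 L

14.6 L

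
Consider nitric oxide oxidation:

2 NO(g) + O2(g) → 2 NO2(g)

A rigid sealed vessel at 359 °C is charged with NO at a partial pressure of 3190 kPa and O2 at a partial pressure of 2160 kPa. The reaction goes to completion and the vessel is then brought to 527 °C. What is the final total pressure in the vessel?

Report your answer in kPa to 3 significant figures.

Because the vessel is rigid and T is held at 359 °C, work the stoichiometry in partial pressures (P_i = n_iRT/V).
P(O2) required for 3190 kPa of NO = (1/2) × 3190 = 1595 kPa; available 2160 kPa, so NO is limiting.
P(O2) remaining = 2160 − (1/2) × 3190 = 565.0 kPa
P(gaseous products) = (2)/2 × 3190 = 3190 kPa
P_total at 359 °C = 565.0 + 3190 = 3755 kPa
Scaling to 527 °C: P = 3755 × 800.15/632.15 = 4753 kPa

4750 kPa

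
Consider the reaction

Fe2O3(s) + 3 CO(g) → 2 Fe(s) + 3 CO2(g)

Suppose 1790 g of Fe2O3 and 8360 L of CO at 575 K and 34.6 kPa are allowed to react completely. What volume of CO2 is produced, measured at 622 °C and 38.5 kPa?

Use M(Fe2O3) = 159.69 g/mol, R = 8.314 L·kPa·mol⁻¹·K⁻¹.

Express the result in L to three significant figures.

n(Fe2O3) = 1790 / 159.69 = 11.21 mol
n(CO) = PV/RT = (34.6 × 8360) / (8.314 × 575) = 60.51 mol
For 11.21 mol Fe2O3, stoichiometry requires (3/1) × 11.21 = 33.63 mol CO; 60.51 mol is available, so Fe2O3 is limiting.
n(CO2) = (3/1) × 11.21 = 33.63 mol
V(CO2) = nRT/P = 33.63 × 8.314 × 895.15 / 38.5 = 6501 L

6500 L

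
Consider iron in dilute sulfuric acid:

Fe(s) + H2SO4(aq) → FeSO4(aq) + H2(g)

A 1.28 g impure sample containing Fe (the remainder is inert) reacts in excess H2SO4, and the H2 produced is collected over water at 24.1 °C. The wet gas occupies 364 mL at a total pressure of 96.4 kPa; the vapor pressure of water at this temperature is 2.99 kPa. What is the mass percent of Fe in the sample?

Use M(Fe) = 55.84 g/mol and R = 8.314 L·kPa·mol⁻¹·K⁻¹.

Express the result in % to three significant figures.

60.0 %

P(H2) = 96.4 − 2.99 = 93.41 kPa
n(H2) = PV/RT = (93.41 × 0.3640) / (8.314 × 297.25) = 0.01376 mol
n(Fe) = (1/1) × 0.01376 = 0.01376 mol
m(Fe) = 0.01376 × 55.84 = 0.7684 g
%Fe = 0.7684 / 1.28 × 100 = 60.03%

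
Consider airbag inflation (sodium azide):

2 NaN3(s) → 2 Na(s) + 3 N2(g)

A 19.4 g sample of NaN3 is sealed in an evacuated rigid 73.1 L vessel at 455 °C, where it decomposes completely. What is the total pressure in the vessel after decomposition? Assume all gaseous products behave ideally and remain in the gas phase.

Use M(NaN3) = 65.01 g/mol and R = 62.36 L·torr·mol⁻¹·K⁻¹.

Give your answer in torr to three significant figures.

n(NaN3) = 19.4 / 65.01 = 0.2984 mol
n(gas produced) = (3/2) × 0.2984 = 0.4476 mol
P = nRT/V = 0.4476 × 62.36 × 728.15 / 73.1 = 278.0 torr

278 torr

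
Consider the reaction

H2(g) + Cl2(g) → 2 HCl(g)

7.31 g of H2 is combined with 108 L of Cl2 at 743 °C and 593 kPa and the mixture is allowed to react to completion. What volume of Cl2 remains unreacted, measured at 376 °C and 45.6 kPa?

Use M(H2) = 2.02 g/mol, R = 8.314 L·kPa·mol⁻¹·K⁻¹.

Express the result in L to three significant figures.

469 L

n(H2) = 7.31 / 2.02 = 3.619 mol
n(Cl2) = PV/RT = (593 × 108) / (8.314 × 1016.15) = 7.581 mol
For 3.619 mol H2, stoichiometry requires (1/1) × 3.619 = 3.619 mol Cl2; 7.581 mol is available, so H2 is limiting.
n(Cl2) consumed = (1/1) × 3.619 = 3.619 mol; remaining = 7.581 − 3.619 = 3.962 mol
V(Cl2) = nRT/P = 3.962 × 8.314 × 649.15 / 45.6 = 468.9 L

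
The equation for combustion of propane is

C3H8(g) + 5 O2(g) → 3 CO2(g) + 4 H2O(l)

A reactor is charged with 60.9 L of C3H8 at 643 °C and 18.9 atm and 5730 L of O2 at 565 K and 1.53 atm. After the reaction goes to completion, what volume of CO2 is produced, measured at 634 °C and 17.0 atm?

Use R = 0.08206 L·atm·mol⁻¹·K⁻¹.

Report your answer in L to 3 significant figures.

201 L

n(C3H8) = PV/RT = (18.9 × 60.9) / (0.08206 × 916.15) = 15.31 mol
n(O2) = PV/RT = (1.53 × 5730) / (0.08206 × 565) = 189.1 mol
For 15.31 mol C3H8, stoichiometry requires (5/1) × 15.31 = 76.55 mol O2; 189.1 mol is available, so C3H8 is limiting.
n(CO2) = (3/1) × 15.31 = 45.93 mol
V(CO2) = nRT/P = 45.93 × 0.08206 × 907.15 / 17.0 = 201.1 L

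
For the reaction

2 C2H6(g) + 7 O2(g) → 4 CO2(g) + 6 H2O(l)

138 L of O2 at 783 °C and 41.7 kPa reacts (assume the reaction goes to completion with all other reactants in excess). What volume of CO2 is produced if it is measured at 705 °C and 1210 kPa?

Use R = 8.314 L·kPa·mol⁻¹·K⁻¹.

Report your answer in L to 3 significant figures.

2.52 L

n(O2) = PV/RT = (41.7 × 138) / (8.314 × 1056.15) = 0.6554 mol
n(CO2) = (4/7) × 0.6554 = 0.3745 mol
V = nRT/P = 0.3745 × 8.314 × 978.15 / 1210 = 2.517 L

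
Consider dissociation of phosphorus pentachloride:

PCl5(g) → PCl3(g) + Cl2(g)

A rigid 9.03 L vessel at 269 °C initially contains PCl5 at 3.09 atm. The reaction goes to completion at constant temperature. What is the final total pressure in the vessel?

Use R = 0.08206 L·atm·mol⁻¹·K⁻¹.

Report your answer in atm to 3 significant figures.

Rigid vessel, constant T ⇒ P scales with total gas moles (1 → 2).
P_final = (2/1) × 3.09 = 6.180 atm

6.18 atm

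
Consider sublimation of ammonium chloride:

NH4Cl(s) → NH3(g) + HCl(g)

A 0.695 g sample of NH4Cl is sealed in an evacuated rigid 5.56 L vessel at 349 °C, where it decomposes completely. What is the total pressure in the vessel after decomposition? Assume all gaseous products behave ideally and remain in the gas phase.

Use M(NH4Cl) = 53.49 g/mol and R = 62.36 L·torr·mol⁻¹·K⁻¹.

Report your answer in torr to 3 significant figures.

n(NH4Cl) = 0.695 / 53.49 = 0.01299 mol
n(gas produced) = (2/1) × 0.01299 = 0.02598 mol
P = nRT/V = 0.02598 × 62.36 × 622.15 / 5.56 = 181.3 torr

181 torr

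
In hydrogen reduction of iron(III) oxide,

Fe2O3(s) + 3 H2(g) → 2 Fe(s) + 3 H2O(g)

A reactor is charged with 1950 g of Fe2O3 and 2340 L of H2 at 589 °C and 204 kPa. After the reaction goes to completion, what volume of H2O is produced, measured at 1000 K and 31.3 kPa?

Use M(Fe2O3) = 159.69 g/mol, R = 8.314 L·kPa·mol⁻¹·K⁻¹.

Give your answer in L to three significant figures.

9730 L

n(Fe2O3) = 1950 / 159.69 = 12.21 mol
n(H2) = PV/RT = (204 × 2340) / (8.314 × 862.15) = 66.60 mol
For 12.21 mol Fe2O3, stoichiometry requires (3/1) × 12.21 = 36.63 mol H2; 66.60 mol is available, so Fe2O3 is limiting.
n(H2O) = (3/1) × 12.21 = 36.63 mol
V(H2O) = nRT/P = 36.63 × 8.314 × 1000 / 31.3 = 9730 L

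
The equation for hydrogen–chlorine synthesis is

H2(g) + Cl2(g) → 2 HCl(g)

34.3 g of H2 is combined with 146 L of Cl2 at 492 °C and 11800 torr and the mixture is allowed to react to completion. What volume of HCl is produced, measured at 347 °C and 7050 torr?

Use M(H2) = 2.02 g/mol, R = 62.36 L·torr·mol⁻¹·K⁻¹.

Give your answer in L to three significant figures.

186 L

n(H2) = 34.3 / 2.02 = 16.98 mol
n(Cl2) = PV/RT = (11800 × 146) / (62.36 × 765.15) = 36.11 mol
For 16.98 mol H2, stoichiometry requires (1/1) × 16.98 = 16.98 mol Cl2; 36.11 mol is available, so H2 is limiting.
n(HCl) = (2/1) × 16.98 = 33.96 mol
V(HCl) = nRT/P = 33.96 × 62.36 × 620.15 / 7050 = 186.3 L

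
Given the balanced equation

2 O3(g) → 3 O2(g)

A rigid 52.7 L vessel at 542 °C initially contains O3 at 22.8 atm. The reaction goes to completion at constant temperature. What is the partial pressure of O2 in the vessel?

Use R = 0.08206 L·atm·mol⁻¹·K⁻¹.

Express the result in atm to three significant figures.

34.2 atm

n(O3)₀ = PV/RT = (22.8 × 52.7) / (0.08206 × 815.15) = 17.96 mol
n(O2) = (3/2) × 17.96 = 26.94 mol
P(O2) = nRT/V = 26.94 × 0.08206 × 815.15 / 52.7 = 34.19 atm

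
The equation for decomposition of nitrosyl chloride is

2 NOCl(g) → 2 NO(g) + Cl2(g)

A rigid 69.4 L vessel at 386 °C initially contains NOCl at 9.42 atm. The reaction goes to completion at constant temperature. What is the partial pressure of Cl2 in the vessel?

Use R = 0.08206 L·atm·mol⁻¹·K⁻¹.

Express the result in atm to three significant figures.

4.71 atm

n(NOCl)₀ = PV/RT = (9.42 × 69.4) / (0.08206 × 659.15) = 12.09 mol
n(Cl2) = (1/2) × 12.09 = 6.045 mol
P(Cl2) = nRT/V = 6.045 × 0.08206 × 659.15 / 69.4 = 4.711 atm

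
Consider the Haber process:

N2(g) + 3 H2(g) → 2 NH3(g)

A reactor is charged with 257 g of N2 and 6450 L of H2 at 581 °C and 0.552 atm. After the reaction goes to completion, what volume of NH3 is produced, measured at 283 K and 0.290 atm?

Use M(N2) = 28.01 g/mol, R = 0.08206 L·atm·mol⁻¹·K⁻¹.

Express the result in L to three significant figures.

n(N2) = 257 / 28.01 = 9.175 mol
n(H2) = PV/RT = (0.552 × 6450) / (0.08206 × 854.15) = 50.80 mol
For 9.175 mol N2, stoichiometry requires (3/1) × 9.175 = 27.53 mol H2; 50.80 mol is available, so N2 is limiting.
n(NH3) = (2/1) × 9.175 = 18.35 mol
V(NH3) = nRT/P = 18.35 × 0.08206 × 283 / 0.290 = 1469 L

1470 L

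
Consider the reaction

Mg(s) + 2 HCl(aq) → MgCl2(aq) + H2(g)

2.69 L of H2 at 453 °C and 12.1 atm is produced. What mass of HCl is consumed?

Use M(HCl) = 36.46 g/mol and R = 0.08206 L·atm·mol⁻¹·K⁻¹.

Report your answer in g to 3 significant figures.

n(H2) = PV/RT = (12.1 × 2.69) / (0.08206 × 726.15) = 0.5462 mol
n(HCl) = (2/1) × 0.5462 = 1.092 mol
m(HCl) = 1.092 × 36.46 = 39.81 g

39.8 g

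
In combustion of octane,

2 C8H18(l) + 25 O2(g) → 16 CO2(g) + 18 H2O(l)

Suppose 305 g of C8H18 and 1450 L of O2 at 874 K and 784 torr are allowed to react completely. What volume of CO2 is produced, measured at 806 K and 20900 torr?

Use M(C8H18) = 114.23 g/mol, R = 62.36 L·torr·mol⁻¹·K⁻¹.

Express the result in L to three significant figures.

32.1 L

n(C8H18) = 305 / 114.23 = 2.670 mol
n(O2) = PV/RT = (784 × 1450) / (62.36 × 874) = 20.86 mol
For 2.670 mol C8H18, stoichiometry requires (25/2) × 2.670 = 33.38 mol O2; 20.86 mol is available, so O2 is limiting.
n(CO2) = (16/25) × 20.86 = 13.35 mol
V(CO2) = nRT/P = 13.35 × 62.36 × 806 / 20900 = 32.11 L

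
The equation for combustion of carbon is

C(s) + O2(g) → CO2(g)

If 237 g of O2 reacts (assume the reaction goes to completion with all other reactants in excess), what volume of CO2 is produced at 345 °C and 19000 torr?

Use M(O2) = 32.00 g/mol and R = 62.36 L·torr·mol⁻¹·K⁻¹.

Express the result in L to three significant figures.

15.0 L

n(O2) = 237.0 / 32.00 = 7.406 mol
n(CO2) = (1/1) × 7.406 = 7.406 mol
V = nRT/P = 7.406 × 62.36 × 618.15 / 19000 = 15.03 L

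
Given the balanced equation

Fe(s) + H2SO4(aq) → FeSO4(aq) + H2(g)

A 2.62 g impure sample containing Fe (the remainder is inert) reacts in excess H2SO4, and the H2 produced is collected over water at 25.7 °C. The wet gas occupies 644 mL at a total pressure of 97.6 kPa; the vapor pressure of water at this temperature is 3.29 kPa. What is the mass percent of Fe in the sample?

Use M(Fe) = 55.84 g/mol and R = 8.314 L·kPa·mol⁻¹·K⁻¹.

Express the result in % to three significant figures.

P(H2) = 97.6 − 3.29 = 94.31 kPa
n(H2) = PV/RT = (94.31 × 0.6440) / (8.314 × 298.85) = 0.02444 mol
n(Fe) = (1/1) × 0.02444 = 0.02444 mol
m(Fe) = 0.02444 × 55.84 = 1.365 g
%Fe = 1.365 / 2.62 × 100 = 52.10%

52.1 %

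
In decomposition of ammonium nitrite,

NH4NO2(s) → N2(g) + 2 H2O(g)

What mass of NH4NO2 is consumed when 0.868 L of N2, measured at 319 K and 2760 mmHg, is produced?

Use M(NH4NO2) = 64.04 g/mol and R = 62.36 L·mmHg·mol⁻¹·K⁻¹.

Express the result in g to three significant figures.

7.71 g

n(N2) = PV/RT = (2760 × 0.868) / (62.36 × 319) = 0.1204 mol
n(NH4NO2) = (1/1) × 0.1204 = 0.1204 mol
m(NH4NO2) = 0.1204 × 64.04 = 7.710 g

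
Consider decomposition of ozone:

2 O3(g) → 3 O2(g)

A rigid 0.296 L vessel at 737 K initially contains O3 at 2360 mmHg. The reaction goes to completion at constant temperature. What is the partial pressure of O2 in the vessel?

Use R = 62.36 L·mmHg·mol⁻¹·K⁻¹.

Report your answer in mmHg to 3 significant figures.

n(O3)₀ = PV/RT = (2360 × 0.296) / (62.36 × 737) = 0.01520 mol
n(O2) = (3/2) × 0.01520 = 0.02280 mol
P(O2) = nRT/V = 0.02280 × 62.36 × 737 / 0.296 = 3540 mmHg

3540 mmHg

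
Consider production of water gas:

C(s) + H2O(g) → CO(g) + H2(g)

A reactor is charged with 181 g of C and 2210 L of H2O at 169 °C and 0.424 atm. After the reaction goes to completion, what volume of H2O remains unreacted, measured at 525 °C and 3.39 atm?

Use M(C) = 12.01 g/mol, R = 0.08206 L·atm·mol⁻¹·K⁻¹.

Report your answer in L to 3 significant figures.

208 L

n(C) = 181 / 12.01 = 15.07 mol
n(H2O) = PV/RT = (0.424 × 2210) / (0.08206 × 442.15) = 25.83 mol
For 15.07 mol C, stoichiometry requires (1/1) × 15.07 = 15.07 mol H2O; 25.83 mol is available, so C is limiting.
n(H2O) consumed = (1/1) × 15.07 = 15.07 mol; remaining = 25.83 − 15.07 = 10.76 mol
V(H2O) = nRT/P = 10.76 × 0.08206 × 798.15 / 3.39 = 207.9 L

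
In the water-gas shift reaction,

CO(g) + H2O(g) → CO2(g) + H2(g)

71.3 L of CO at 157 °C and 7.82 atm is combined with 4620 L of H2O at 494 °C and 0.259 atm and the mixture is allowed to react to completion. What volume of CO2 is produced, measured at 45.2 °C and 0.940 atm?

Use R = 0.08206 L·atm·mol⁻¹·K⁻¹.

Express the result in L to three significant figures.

n(CO) = PV/RT = (7.82 × 71.3) / (0.08206 × 430.15) = 15.80 mol
n(H2O) = PV/RT = (0.259 × 4620) / (0.08206 × 767.15) = 19.01 mol
For 15.80 mol CO, stoichiometry requires (1/1) × 15.80 = 15.80 mol H2O; 19.01 mol is available, so CO is limiting.
n(CO2) = (1/1) × 15.80 = 15.80 mol
V(CO2) = nRT/P = 15.80 × 0.08206 × 318.35 / 0.940 = 439.1 L

439 L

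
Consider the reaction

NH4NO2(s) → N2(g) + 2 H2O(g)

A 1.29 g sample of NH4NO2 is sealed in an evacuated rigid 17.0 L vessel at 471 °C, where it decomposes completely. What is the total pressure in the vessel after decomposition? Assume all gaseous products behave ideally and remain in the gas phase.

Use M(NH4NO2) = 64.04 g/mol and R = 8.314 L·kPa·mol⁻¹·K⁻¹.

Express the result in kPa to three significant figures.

n(NH4NO2) = 1.29 / 64.04 = 0.02014 mol
n(gas produced) = (3/1) × 0.02014 = 0.06042 mol
P = nRT/V = 0.06042 × 8.314 × 744.15 / 17.0 = 21.99 kPa

22.0 kPa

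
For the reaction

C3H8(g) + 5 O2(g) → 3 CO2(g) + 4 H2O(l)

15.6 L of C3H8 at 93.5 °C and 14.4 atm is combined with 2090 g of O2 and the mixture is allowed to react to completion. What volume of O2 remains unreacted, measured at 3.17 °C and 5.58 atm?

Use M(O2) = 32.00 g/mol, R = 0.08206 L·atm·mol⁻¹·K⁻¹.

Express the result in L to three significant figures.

n(C3H8) = PV/RT = (14.4 × 15.6) / (0.08206 × 366.65) = 7.466 mol
n(O2) = 2090 / 32.00 = 65.31 mol
For 7.466 mol C3H8, stoichiometry requires (5/1) × 7.466 = 37.33 mol O2; 65.31 mol is available, so C3H8 is limiting.
n(O2) consumed = (5/1) × 7.466 = 37.33 mol; remaining = 65.31 − 37.33 = 27.98 mol
V(O2) = nRT/P = 27.98 × 0.08206 × 276.32 / 5.58 = 113.7 L

114 L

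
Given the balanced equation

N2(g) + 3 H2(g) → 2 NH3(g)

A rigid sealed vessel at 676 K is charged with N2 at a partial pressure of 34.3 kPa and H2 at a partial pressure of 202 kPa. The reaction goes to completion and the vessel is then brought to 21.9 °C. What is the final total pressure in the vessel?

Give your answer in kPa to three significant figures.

With V and T fixed, P_i ∝ n_i, so the mole ratios apply directly to partial pressures at 676 K.
P(H2) required for 34.3 kPa of N2 = (3/1) × 34.3 = 102.9 kPa; available 202 kPa, so N2 is limiting.
P(H2) remaining = 202 − (3/1) × 34.3 = 99.10 kPa
P(gaseous products) = (2)/1 × 34.3 = 68.60 kPa
P_total at 676 K = 99.10 + 68.60 = 167.7 kPa
Scaling to 21.9 °C: P = 167.7 × 295.05/676 = 73.20 kPa

73.2 kPa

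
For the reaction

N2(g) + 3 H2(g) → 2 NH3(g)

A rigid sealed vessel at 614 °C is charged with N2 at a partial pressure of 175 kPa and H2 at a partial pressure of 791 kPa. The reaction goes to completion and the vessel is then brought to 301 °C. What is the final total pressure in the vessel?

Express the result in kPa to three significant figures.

Because the vessel is rigid and T is held at 614 °C, work the stoichiometry in partial pressures (P_i = n_iRT/V).
P(H2) required for 175 kPa of N2 = (3/1) × 175 = 525.0 kPa; available 791 kPa, so N2 is limiting.
P(H2) remaining = 791 − (3/1) × 175 = 266.0 kPa
P(gaseous products) = (2)/1 × 175 = 350.0 kPa
P_total at 614 °C = 266.0 + 350.0 = 616.0 kPa
Scaling to 301 °C: P = 616.0 × 574.15/887.15 = 398.7 kPa

399 kPa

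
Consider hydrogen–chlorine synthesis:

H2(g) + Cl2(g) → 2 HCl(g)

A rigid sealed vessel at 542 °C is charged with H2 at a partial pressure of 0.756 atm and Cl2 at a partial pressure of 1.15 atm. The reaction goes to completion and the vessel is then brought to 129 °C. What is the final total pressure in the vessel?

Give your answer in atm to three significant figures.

0.940 atm

With V and T fixed, P_i ∝ n_i, so the mole ratios apply directly to partial pressures at 542 °C.
P(Cl2) required for 0.756 atm of H2 = (1/1) × 0.756 = 0.7560 atm; available 1.15 atm, so H2 is limiting.
P(Cl2) remaining = 1.15 − (1/1) × 0.756 = 0.3940 atm
P(gaseous products) = (2)/1 × 0.756 = 1.512 atm
P_total at 542 °C = 0.3940 + 1.512 = 1.906 atm
Scaling to 129 °C: P = 1.906 × 402.15/815.15 = 0.9403 atm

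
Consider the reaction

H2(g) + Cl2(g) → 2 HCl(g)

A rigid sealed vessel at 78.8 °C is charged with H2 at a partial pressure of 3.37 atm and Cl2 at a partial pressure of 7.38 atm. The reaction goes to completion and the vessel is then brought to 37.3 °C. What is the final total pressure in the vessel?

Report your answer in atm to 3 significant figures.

9.48 atm

At constant V, partial pressures at 78.8 °C are proportional to moles, so apply stoichiometry directly to pressures.
P(Cl2) required for 3.37 atm of H2 = (1/1) × 3.37 = 3.370 atm; available 7.38 atm, so H2 is limiting.
P(Cl2) remaining = 7.38 − (1/1) × 3.37 = 4.010 atm
P(gaseous products) = (2)/1 × 3.37 = 6.740 atm
P_total at 78.8 °C = 4.010 + 6.740 = 10.75 atm
Scaling to 37.3 °C: P = 10.75 × 310.45/351.95 = 9.482 atm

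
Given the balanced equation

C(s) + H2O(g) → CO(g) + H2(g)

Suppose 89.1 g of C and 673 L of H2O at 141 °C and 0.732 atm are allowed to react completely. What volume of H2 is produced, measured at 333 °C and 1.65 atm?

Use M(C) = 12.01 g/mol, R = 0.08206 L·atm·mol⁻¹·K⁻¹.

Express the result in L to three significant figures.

224 L

n(C) = 89.1 / 12.01 = 7.419 mol
n(H2O) = PV/RT = (0.732 × 673) / (0.08206 × 414.15) = 14.50 mol
For 7.419 mol C, stoichiometry requires (1/1) × 7.419 = 7.419 mol H2O; 14.50 mol is available, so C is limiting.
n(H2) = (1/1) × 7.419 = 7.419 mol
V(H2) = nRT/P = 7.419 × 0.08206 × 606.15 / 1.65 = 223.7 L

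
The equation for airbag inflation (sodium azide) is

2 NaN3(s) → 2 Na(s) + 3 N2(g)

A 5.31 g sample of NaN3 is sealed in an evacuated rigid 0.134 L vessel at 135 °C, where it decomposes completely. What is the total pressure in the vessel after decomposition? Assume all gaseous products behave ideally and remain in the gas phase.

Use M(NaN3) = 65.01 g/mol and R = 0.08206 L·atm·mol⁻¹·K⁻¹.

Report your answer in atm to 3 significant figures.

30.6 atm

n(NaN3) = 5.31 / 65.01 = 0.08168 mol
n(gas produced) = (3/2) × 0.08168 = 0.1225 mol
P = nRT/V = 0.1225 × 0.08206 × 408.15 / 0.134 = 30.62 atm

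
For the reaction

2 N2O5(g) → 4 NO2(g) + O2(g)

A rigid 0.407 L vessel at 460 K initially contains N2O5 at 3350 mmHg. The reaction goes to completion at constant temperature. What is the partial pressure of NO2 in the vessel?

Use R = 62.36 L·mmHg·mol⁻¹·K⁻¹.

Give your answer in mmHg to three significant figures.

6700 mmHg

n(N2O5)₀ = PV/RT = (3350 × 0.407) / (62.36 × 460) = 0.04753 mol
n(NO2) = (4/2) × 0.04753 = 0.09506 mol
P(NO2) = nRT/V = 0.09506 × 62.36 × 460 / 0.407 = 6700 mmHg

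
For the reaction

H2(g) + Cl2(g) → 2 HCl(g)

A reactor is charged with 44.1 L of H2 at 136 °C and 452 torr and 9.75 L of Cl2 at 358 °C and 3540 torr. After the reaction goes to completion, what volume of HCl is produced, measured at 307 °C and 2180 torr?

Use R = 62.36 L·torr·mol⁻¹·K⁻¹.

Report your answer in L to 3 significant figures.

n(H2) = PV/RT = (452 × 44.1) / (62.36 × 409.15) = 0.7812 mol
n(Cl2) = PV/RT = (3540 × 9.75) / (62.36 × 631.15) = 0.8769 mol
For 0.7812 mol H2, stoichiometry requires (1/1) × 0.7812 = 0.7812 mol Cl2; 0.8769 mol is available, so H2 is limiting.
n(HCl) = (2/1) × 0.7812 = 1.562 mol
V(HCl) = nRT/P = 1.562 × 62.36 × 580.15 / 2180 = 25.92 L

25.9 L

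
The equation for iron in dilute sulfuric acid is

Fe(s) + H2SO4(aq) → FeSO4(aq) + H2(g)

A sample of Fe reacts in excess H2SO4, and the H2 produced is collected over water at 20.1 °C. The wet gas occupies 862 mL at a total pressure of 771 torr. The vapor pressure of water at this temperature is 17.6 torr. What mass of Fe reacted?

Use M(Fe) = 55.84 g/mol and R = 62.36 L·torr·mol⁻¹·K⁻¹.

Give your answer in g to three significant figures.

P(H2) = 771 − 17.6 = 753.4 torr
n(H2) = PV/RT = (753.4 × 0.8620) / (62.36 × 293.25) = 0.03551 mol
n(Fe) = (1/1) × 0.03551 = 0.03551 mol
m(Fe) = 0.03551 × 55.84 = 1.983 g

1.98 g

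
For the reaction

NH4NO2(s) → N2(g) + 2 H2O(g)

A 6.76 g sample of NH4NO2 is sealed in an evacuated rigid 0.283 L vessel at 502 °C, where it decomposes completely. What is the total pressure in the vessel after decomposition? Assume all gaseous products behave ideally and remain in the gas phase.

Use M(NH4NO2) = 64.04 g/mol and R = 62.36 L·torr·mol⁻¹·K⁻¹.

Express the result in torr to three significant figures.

54100 torr

n(NH4NO2) = 6.76 / 64.04 = 0.1056 mol
n(gas produced) = (3/1) × 0.1056 = 0.3168 mol
P = nRT/V = 0.3168 × 62.36 × 775.15 / 0.283 = 54110 torr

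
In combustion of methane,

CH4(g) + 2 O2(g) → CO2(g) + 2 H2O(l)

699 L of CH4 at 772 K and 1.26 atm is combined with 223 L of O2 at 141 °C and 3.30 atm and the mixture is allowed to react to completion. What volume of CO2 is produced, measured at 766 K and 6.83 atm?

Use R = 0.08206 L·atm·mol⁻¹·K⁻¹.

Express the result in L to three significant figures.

99.6 L

n(CH4) = PV/RT = (1.26 × 699) / (0.08206 × 772) = 13.90 mol
n(O2) = PV/RT = (3.30 × 223) / (0.08206 × 414.15) = 21.65 mol
For 13.90 mol CH4, stoichiometry requires (2/1) × 13.90 = 27.80 mol O2; 21.65 mol is available, so O2 is limiting.
n(CO2) = (1/2) × 21.65 = 10.82 mol
V(CO2) = nRT/P = 10.82 × 0.08206 × 766 / 6.83 = 99.58 L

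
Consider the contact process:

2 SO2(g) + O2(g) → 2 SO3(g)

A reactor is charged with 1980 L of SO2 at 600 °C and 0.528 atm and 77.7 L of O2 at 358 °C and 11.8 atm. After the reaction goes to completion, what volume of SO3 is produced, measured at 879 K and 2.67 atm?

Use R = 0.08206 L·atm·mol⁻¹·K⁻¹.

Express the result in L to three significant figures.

394 L

n(SO2) = PV/RT = (0.528 × 1980) / (0.08206 × 873.15) = 14.59 mol
n(O2) = PV/RT = (11.8 × 77.7) / (0.08206 × 631.15) = 17.70 mol
For 14.59 mol SO2, stoichiometry requires (1/2) × 14.59 = 7.295 mol O2; 17.70 mol is available, so SO2 is limiting.
n(SO3) = (2/2) × 14.59 = 14.59 mol
V(SO3) = nRT/P = 14.59 × 0.08206 × 879 / 2.67 = 394.2 L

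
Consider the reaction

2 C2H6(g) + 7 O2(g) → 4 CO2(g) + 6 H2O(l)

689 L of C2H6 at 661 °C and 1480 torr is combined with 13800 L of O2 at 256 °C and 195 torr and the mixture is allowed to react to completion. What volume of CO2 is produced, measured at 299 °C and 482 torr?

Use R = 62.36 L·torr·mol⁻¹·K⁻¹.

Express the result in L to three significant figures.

2590 L

n(C2H6) = PV/RT = (1480 × 689) / (62.36 × 934.15) = 17.50 mol
n(O2) = PV/RT = (195 × 13800) / (62.36 × 529.15) = 81.55 mol
For 17.50 mol C2H6, stoichiometry requires (7/2) × 17.50 = 61.25 mol O2; 81.55 mol is available, so C2H6 is limiting.
n(CO2) = (4/2) × 17.50 = 35.00 mol
V(CO2) = nRT/P = 35.00 × 62.36 × 572.15 / 482 = 2591 L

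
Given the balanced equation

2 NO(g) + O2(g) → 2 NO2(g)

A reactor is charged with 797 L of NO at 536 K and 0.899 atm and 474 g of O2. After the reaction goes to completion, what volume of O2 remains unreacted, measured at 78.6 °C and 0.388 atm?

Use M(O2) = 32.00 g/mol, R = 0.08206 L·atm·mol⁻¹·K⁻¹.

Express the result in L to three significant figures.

496 L

n(NO) = PV/RT = (0.899 × 797) / (0.08206 × 536) = 16.29 mol
n(O2) = 474 / 32.00 = 14.81 mol
For 16.29 mol NO, stoichiometry requires (1/2) × 16.29 = 8.145 mol O2; 14.81 mol is available, so NO is limiting.
n(O2) consumed = (1/2) × 16.29 = 8.145 mol; remaining = 14.81 − 8.145 = 6.665 mol
V(O2) = nRT/P = 6.665 × 0.08206 × 351.75 / 0.388 = 495.8 L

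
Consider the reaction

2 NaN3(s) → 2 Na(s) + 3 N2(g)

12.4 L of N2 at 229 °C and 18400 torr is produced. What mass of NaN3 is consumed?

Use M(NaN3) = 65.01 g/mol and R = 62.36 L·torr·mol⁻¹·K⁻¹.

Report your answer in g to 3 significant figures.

n(N2) = PV/RT = (18400 × 12.4) / (62.36 × 502.15) = 7.286 mol
n(NaN3) = (2/3) × 7.286 = 4.857 mol
m(NaN3) = 4.857 × 65.01 = 315.8 g

316 g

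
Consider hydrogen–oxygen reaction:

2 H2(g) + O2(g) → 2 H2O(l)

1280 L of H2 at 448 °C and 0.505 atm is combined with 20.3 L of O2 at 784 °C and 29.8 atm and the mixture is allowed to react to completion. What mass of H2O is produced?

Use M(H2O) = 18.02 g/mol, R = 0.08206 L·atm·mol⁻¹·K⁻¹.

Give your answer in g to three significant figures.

197 g

n(H2) = PV/RT = (0.505 × 1280) / (0.08206 × 721.15) = 10.92 mol
n(O2) = PV/RT = (29.8 × 20.3) / (0.08206 × 1057.15) = 6.973 mol
For 10.92 mol H2, stoichiometry requires (1/2) × 10.92 = 5.460 mol O2; 6.973 mol is available, so H2 is limiting.
n(H2O) = (2/2) × 10.92 = 10.92 mol
m(H2O) = 10.92 × 18.02 = 196.8 g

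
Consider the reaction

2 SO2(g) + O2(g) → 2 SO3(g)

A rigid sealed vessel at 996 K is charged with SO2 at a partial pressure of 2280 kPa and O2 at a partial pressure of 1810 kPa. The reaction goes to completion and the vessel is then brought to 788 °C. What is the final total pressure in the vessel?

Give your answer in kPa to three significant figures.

3140 kPa

At constant V, partial pressures at 996 K are proportional to moles, so apply stoichiometry directly to pressures.
P(O2) required for 2280 kPa of SO2 = (1/2) × 2280 = 1140 kPa; available 1810 kPa, so SO2 is limiting.
P(O2) remaining = 1810 − (1/2) × 2280 = 670.0 kPa
P(gaseous products) = (2)/2 × 2280 = 2280 kPa
P_total at 996 K = 670.0 + 2280 = 2950 kPa
Scaling to 788 °C: P = 2950 × 1061.15/996 = 3143 kPa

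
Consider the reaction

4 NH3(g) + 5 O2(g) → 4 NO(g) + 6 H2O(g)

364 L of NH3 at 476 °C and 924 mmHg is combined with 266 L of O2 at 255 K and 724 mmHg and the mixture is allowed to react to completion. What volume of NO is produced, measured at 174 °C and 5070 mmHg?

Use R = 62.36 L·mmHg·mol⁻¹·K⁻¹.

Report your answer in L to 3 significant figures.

39.6 L

n(NH3) = PV/RT = (924 × 364) / (62.36 × 749.15) = 7.199 mol
n(O2) = PV/RT = (724 × 266) / (62.36 × 255) = 12.11 mol
For 7.199 mol NH3, stoichiometry requires (5/4) × 7.199 = 8.999 mol O2; 12.11 mol is available, so NH3 is limiting.
n(NO) = (4/4) × 7.199 = 7.199 mol
V(NO) = nRT/P = 7.199 × 62.36 × 447.15 / 5070 = 39.59 L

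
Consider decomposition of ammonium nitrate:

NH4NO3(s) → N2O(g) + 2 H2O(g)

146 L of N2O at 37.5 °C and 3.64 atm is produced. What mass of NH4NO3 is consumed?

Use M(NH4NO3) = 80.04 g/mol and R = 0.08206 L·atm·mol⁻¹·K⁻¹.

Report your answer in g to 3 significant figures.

1670 g

n(N2O) = PV/RT = (3.64 × 146) / (0.08206 × 310.65) = 20.85 mol
n(NH4NO3) = (1/1) × 20.85 = 20.85 mol
m(NH4NO3) = 20.85 × 80.04 = 1669 g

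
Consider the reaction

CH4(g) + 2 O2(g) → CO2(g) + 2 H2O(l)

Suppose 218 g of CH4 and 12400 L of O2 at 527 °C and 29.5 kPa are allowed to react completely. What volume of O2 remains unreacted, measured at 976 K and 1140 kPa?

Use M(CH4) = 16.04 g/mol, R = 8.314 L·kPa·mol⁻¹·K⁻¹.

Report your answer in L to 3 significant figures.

n(CH4) = 218 / 16.04 = 13.59 mol
n(O2) = PV/RT = (29.5 × 12400) / (8.314 × 800.15) = 54.99 mol
For 13.59 mol CH4, stoichiometry requires (2/1) × 13.59 = 27.18 mol O2; 54.99 mol is available, so CH4 is limiting.
n(O2) consumed = (2/1) × 13.59 = 27.18 mol; remaining = 54.99 − 27.18 = 27.81 mol
V(O2) = nRT/P = 27.81 × 8.314 × 976 / 1140 = 198.0 L

198 L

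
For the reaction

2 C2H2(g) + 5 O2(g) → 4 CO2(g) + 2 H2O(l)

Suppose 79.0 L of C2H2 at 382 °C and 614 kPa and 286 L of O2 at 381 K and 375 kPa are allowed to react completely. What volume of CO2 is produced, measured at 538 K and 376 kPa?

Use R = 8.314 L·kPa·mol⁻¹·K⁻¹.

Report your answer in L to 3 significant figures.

212 L

n(C2H2) = PV/RT = (614 × 79.0) / (8.314 × 655.15) = 8.905 mol
n(O2) = PV/RT = (375 × 286) / (8.314 × 381) = 33.86 mol
For 8.905 mol C2H2, stoichiometry requires (5/2) × 8.905 = 22.26 mol O2; 33.86 mol is available, so C2H2 is limiting.
n(CO2) = (4/2) × 8.905 = 17.81 mol
V(CO2) = nRT/P = 17.81 × 8.314 × 538 / 376 = 211.9 L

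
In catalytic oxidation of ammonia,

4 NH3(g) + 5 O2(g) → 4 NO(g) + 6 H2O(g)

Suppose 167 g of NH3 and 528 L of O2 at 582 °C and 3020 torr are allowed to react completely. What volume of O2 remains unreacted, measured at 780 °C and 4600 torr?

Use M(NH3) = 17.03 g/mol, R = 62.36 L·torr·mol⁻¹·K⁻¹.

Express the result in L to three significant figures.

n(NH3) = 167 / 17.03 = 9.806 mol
n(O2) = PV/RT = (3020 × 528) / (62.36 × 855.15) = 29.90 mol
For 9.806 mol NH3, stoichiometry requires (5/4) × 9.806 = 12.26 mol O2; 29.90 mol is available, so NH3 is limiting.
n(O2) consumed = (5/4) × 9.806 = 12.26 mol; remaining = 29.90 − 12.26 = 17.64 mol
V(O2) = nRT/P = 17.64 × 62.36 × 1053.15 / 4600 = 251.8 L

252 L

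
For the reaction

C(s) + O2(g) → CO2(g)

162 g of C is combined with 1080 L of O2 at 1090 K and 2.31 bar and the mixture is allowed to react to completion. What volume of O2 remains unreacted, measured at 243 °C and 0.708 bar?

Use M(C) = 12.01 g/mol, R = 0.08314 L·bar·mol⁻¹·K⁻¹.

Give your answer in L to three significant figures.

n(C) = 162 / 12.01 = 13.49 mol
n(O2) = PV/RT = (2.31 × 1080) / (0.08314 × 1090) = 27.53 mol
For 13.49 mol C, stoichiometry requires (1/1) × 13.49 = 13.49 mol O2; 27.53 mol is available, so C is limiting.
n(O2) consumed = (1/1) × 13.49 = 13.49 mol; remaining = 27.53 − 13.49 = 14.04 mol
V(O2) = nRT/P = 14.04 × 0.08314 × 516.15 / 0.708 = 851.0 L

851 L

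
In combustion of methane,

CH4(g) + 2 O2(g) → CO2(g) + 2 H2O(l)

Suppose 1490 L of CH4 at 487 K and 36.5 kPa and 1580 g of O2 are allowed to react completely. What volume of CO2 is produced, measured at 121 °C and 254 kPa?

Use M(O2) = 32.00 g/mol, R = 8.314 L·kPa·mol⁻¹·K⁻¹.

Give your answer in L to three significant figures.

173 L

n(CH4) = PV/RT = (36.5 × 1490) / (8.314 × 487) = 13.43 mol
n(O2) = 1580 / 32.00 = 49.38 mol
For 13.43 mol CH4, stoichiometry requires (2/1) × 13.43 = 26.86 mol O2; 49.38 mol is available, so CH4 is limiting.
n(CO2) = (1/1) × 13.43 = 13.43 mol
V(CO2) = nRT/P = 13.43 × 8.314 × 394.15 / 254 = 173.3 L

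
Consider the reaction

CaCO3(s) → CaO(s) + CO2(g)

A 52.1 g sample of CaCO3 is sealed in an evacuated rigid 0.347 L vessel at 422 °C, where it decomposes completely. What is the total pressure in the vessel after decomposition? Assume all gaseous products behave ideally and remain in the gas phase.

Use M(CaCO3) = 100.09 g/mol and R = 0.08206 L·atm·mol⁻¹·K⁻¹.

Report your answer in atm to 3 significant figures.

85.6 atm

n(CaCO3) = 52.1 / 100.09 = 0.5205 mol
n(gas produced) = (1/1) × 0.5205 = 0.5205 mol
P = nRT/V = 0.5205 × 0.08206 × 695.15 / 0.347 = 85.57 atm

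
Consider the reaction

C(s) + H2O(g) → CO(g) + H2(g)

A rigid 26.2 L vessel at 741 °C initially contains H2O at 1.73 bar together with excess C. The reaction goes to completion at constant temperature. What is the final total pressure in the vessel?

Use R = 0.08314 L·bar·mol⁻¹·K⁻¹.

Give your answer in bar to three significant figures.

3.46 bar

At constant T and V, P ∝ n(gas): 1 mol gas → 2 mol gas.
P_final = (2/1) × 1.73 = 3.460 bar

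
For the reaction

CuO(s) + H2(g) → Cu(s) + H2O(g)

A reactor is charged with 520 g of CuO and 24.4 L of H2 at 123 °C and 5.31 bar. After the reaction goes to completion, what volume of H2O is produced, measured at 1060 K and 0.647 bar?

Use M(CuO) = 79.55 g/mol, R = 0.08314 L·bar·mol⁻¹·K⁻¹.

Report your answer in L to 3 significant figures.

n(CuO) = 520 / 79.55 = 6.537 mol
n(H2) = PV/RT = (5.31 × 24.4) / (0.08314 × 396.15) = 3.934 mol
For 6.537 mol CuO, stoichiometry requires (1/1) × 6.537 = 6.537 mol H2; 3.934 mol is available, so H2 is limiting.
n(H2O) = (1/1) × 3.934 = 3.934 mol
V(H2O) = nRT/P = 3.934 × 0.08314 × 1060 / 0.647 = 535.9 L

536 L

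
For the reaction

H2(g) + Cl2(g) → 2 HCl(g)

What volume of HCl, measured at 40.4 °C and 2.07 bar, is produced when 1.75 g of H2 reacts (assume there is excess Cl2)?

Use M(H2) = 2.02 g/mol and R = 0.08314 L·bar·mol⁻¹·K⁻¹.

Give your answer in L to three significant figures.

n(H2) = 1.750 / 2.02 = 0.8663 mol
n(HCl) = (2/1) × 0.8663 = 1.733 mol
V = nRT/P = 1.733 × 0.08314 × 313.55 / 2.07 = 21.82 L

21.8 L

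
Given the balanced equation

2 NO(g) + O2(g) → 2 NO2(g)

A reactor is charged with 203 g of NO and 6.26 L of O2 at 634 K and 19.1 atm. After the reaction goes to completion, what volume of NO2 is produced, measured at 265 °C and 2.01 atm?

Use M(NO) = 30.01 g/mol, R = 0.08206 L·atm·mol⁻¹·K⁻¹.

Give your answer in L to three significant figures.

101 L

n(NO) = 203 / 30.01 = 6.764 mol
n(O2) = PV/RT = (19.1 × 6.26) / (0.08206 × 634) = 2.298 mol
For 6.764 mol NO, stoichiometry requires (1/2) × 6.764 = 3.382 mol O2; 2.298 mol is available, so O2 is limiting.
n(NO2) = (2/1) × 2.298 = 4.596 mol
V(NO2) = nRT/P = 4.596 × 0.08206 × 538.15 / 2.01 = 101.0 L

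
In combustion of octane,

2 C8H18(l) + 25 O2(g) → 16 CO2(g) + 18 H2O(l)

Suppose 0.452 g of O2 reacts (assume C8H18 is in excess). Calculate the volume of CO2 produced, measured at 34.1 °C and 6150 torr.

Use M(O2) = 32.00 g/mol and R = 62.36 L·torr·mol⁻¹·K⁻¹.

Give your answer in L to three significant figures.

n(O2) = 0.4520 / 32.00 = 0.01413 mol
n(CO2) = (16/25) × 0.01413 = 0.009043 mol
V = nRT/P = 0.009043 × 62.36 × 307.25 / 6150 = 0.02817 L

0.0282 L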